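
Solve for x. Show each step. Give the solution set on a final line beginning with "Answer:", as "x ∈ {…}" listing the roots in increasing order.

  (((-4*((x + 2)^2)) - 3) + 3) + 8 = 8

Step 1. [(((-4*((x + 2)^2)) - 3) + 3) + 8 = 8] the outer +8 inverts by subtracting 8 ⇒ sub: ((-4*((x + 2)^2)) - 3) + 3 = 0.
Step 2. [((-4*((x + 2)^2)) - 3) + 3 = 0] subtract 3: x sits inside (… + 3), so sub: (-4*((x + 2)^2)) - 3 = -3.
Step 3. [(-4*((x + 2)^2)) - 3 = -3] -3 is outermost — add 3 both sides. So sub: -4*((x + 2)^2) = 0.
Step 4. [-4*((x + 2)^2) = 0] divide by the outer -4 ⇒ div: (x + 2)^2 = 0.
Step 5. [(x + 2)^2 = 0] √ both sides: 0 ≥ 0 gives two branches, so sqrt: x + 2 = 0.
Step 6. [x + 2 = 0] 2 comes off first (subtract 2) ⇒ sub: x = -2.

Answer: x ∈ {-2}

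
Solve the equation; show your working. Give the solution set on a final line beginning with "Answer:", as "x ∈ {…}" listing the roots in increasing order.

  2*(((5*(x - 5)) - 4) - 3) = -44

Step 1. [2*(((5*(x - 5)) - 4) - 3) = -44] 2·(inner) — divide through by 2, so div: ((5*(x - 5)) - 4) - 3 = -22.
Step 2. [((5*(x - 5)) - 4) - 3 = -22] the outer -3 inverts by adding 3 ⇒ sub: (5*(x - 5)) - 4 = -19.
Step 3. [(5*(x - 5)) - 4 = -19] add 4: x sits inside (… - 4) ⇒ sub: 5*(x - 5) = -15.
Step 4. [5*(x - 5) = -15] leading coefficient 5: divide by 5. So div: x - 5 = -3.
Step 5. [x - 5 = -3] 5 comes off first (add 5). So sub: x = 2.

Answer: x ∈ {2}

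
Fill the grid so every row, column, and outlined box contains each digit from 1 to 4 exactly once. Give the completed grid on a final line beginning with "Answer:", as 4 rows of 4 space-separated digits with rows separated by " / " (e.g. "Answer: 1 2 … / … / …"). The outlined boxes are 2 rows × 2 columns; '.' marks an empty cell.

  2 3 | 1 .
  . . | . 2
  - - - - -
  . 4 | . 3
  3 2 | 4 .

Step 1. [r2c1∈{1,4}] in row 2, 4 fits only at r2c1. So r2c1=4.
Step 2. [r3c1∈{1}] r3c1's peers cover all but 1. So r3c1=1.
Step 3. [r2c3∈{3}] r2c3 is down to just 3. So r2c3=3.
Step 4. [r4c4∈{1}] nothing but 1 survives at r4c4, so r4c4=1.
Step 5. [r3c3∈{2}] nothing but 2 survives at r3c3 ⇒ r3c3=2.
Step 6. [r1c4∈{4}] r1c4 is down to just 4. So r1c4=4.
Step 7. [r2c2∈{1}] r2c2 has the single candidate 1 ⇒ r2c2=1.

Answer: 2 3 1 4 / 4 1 3 2 / 1 4 2 3 / 3 2 4 1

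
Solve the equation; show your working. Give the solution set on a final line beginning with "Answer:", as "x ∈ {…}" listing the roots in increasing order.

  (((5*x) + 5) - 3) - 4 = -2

Step 1. [(((5*x) + 5) - 3) - 4 = -2] add 4: x sits inside (… - 4), so sub: ((5*x) + 5) - 3 = 2.
Step 2. [((5*x) + 5) - 3 = 2] the outer -3 inverts by adding 3, so sub: (5*x) + 5 = 5.
Step 3. [(5*x) + 5 = 5] +5 is outermost — subtract 5 both sides ⇒ sub: 5*x = 0.
Step 4. [5*x = 0] 5·(inner) — divide through by 5. So div: x = 0.

Answer: x ∈ {0}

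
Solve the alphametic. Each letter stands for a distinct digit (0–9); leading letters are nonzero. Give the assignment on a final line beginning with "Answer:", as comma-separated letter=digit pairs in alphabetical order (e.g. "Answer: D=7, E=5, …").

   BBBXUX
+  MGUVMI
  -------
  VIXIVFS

Step 1. [col 1: X + I ≡ S (mod 10)] S=3 is one option consistent with column 1 (X + I ≡ S (mod 10), carry-in 0) — take it ⇒ S=3.
Step 2. [col 1: X + I ≡ S (mod 10)] several values work for X in column 1 (X + I ≡ S (mod 10), carry-in 0); try X=9 ⇒ X=9.
Step 3. [col 1: X + I ≡ S (mod 10)] from column 1 (X=9, S=3, carry-in 0, digits 3,9 already taken and all letters distinct): I must equal 4, so I=4.
Step 4. [col 2: U + M ≡ F (mod 10)] no forcing yet in column 2 (carry-in 1); M=6 is free and consistent — try it ⇒ M=6.
Step 5. [col 2: U + M ≡ F (mod 10)] several values work for U in column 2 (U + M ≡ F (mod 10), carry-in 1); try U=5 ⇒ U=5.
Step 6. [col 2: U + M ≡ F (mod 10)] from column 2 (U=5, M=6, carry-in 1, digits 3,4,5,6,9 already taken and all letters distinct): F must equal 2, so F=2.
Step 7. [col 3: X + V ≡ V (mod 10)] V=1 is one option consistent with column 3 (X + V ≡ V (mod 10), carry-in 1) — take it, so V=1.
Step 8. [col 4: B + U ≡ I (mod 10)] in column 4 we have B+U≡I with carry-in 1; given U=5, I=4 and digits 1,2,3,4,5,6,9 already taken and all letters distinct, that pins B to 8. So B=8.
Step 9. [col 5: B + G ≡ X (mod 10)] column 5: given B=8, X=9, carry-in 1, and digits 1,2,3,4,5,6,8,9 already taken and all letters distinct, B+G≡X (mod 10) forces G=0, so G=0.

Answer: B=8, F=2, G=0, I=4, M=6, S=3, U=5, V=1, X=9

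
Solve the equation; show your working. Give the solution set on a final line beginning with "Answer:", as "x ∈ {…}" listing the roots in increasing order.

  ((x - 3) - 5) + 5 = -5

Step 1. [((x - 3) - 5) + 5 = -5] peel the +5: subtract 5 from each side. So sub: (x - 3) - 5 = -10.
Step 2. [(x - 3) - 5 = -10] peel the -5: add 5 from each side ⇒ sub: x - 3 = -5.
Step 3. [x - 3 = -5] -3 is outermost — add 3 both sides ⇒ sub: x = -2.

Answer: x ∈ {-2}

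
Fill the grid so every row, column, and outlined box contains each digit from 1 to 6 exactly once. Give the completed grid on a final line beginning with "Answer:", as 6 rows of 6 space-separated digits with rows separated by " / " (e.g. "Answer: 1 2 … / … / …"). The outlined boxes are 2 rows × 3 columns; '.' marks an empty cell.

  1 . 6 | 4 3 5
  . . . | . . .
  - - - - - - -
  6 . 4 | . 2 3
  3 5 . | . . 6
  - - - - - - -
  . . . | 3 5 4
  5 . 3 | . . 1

Step 1. [r1c2∈{2}] nothing but 2 survives at r1c2. So r1c2=2.
Step 2. [r4c4∈{1}] only 1 remains possible at r4c4 ⇒ r4c4=1.
Step 3. [r6c5∈{6}] r6c5 has the single candidate 6, so r6c5=6.
Step 4. [r5c3∈{1,2}] across col 3, 1 lands solely at r5c3 ⇒ r5c3=1.
Step 5. [r2c6∈{2}] only 2 remains possible at r2c6 ⇒ r2c6=2.
Step 6. [r2c1∈{4}] only 4 remains possible at r2c1. So r2c1=4.
Step 7. [r6c4∈{2}] only 2 remains possible at r6c4. So r6c4=2.
Step 8. [r2c4∈{6}] r2c4 has the single candidate 6. So r2c4=6.
Step 9. [r4c3∈{2}] only 2 remains possible at r4c3, so r4c3=2.
Step 10. [r2c3∈{5}] nothing but 5 survives at r2c3 ⇒ r2c3=5.
Step 11. [r5c2∈{6}] r5c2 is down to just 6 ⇒ r5c2=6.
Step 12. [r5c1∈{2}] r5c1 is down to just 2, so r5c1=2.
Step 13. [r2c2∈{3}] r2c2 has the single candidate 3 ⇒ r2c2=3.
Step 14. [r4c5∈{4}] r4c5 has the single candidate 4 ⇒ r4c5=4.
Step 15. [r6c2∈{4}] nothing but 4 survives at r6c2 ⇒ r6c2=4.
Step 16. [r3c2∈{1}] r3c2's peers cover all but 1. So r3c2=1.
Step 17. [r2c5∈{1}] r2c5 is down to just 1 ⇒ r2c5=1.
Step 18. [r3c4∈{5}] nothing but 5 survives at r3c4. So r3c4=5.

Answer: 1 2 6 4 3 5 / 4 3 5 6 1 2 / 6 1 4 5 2 3 / 3 5 2 1 4 6 / 2 6 1 3 5 4 / 5 4 3 2 6 1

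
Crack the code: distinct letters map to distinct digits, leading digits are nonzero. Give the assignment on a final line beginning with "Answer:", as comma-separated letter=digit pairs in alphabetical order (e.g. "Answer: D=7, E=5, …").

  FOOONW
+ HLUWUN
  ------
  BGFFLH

Step 1. [col 1: W + N ≡ H (mod 10)] column 1 (W + N ≡ H (mod 10), carry-in 0) doesn't pin W yet; pick W=3 and continue ⇒ W=3.
Step 2. [col 1: W + N ≡ H (mod 10)] N=4 is one option consistent with column 1 (W + N ≡ H (mod 10), carry-in 0) — take it ⇒ N=4.
Step 3. [col 1: W + N ≡ H (mod 10)] from column 1 (W=3, N=4, carry-in 0, digits 3,4 already taken and all letters distinct): H must equal 7 ⇒ H=7.
Step 4. [col 2: N + U ≡ L (mod 10)] column 2 (N + U ≡ L (mod 10), carry-in 0) doesn't pin L yet; pick L=6 and continue, so L=6.
Step 5. [col 2: N + U ≡ L (mod 10)] column 2 reads N+U+carry(0)=L with N=4, L=6; with digits 3,4,6,7 already taken and all letters distinct, the only value for U is 2 ⇒ U=2.
Step 6. [col 3: O + W ≡ F (mod 10)] no forcing yet in column 3 (carry-in 0); F=1 is free and consistent — try it, so F=1.
Step 7. [col 3: O + W ≡ F (mod 10)] column 3 reads O+W+carry(0)=F with W=3, F=1; with digits 1,2,3,4,6,7 already taken and all letters distinct, the only value for O is 8, so O=8.
Step 8. [col 5: O + L ≡ G (mod 10)] column 5: given O=8, L=6, carry-in 1, and digits 1,2,3,4,6,7,8 already taken and all letters distinct, O+L≡G (mod 10) forces G=5 ⇒ G=5.
Step 9. [col 6: F + H ≡ B (mod 10)] from column 6 (F=1, H=7, carry-in 1, digits 1,2,3,4,5,6,7,8 already taken and all letters distinct): B must equal 9 ⇒ B=9.

Answer: B=9, F=1, G=5, H=7, L=6, N=4, O=8, U=2, W=3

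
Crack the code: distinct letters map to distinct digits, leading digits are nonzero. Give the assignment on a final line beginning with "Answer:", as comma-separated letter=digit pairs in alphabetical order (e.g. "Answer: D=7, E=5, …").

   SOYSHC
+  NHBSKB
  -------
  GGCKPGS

Step 1. [col 1: C + B ≡ S (mod 10)] C=9 is one option consistent with column 1 (C + B ≡ S (mod 10), carry-in 0) — take it ⇒ C=9.
Step 2. [G] the sum has 7 digits but both addends have 6; that extra leading digit G is the final carry, namely 1, so G=1.
Step 3. [col 1: C + B ≡ S (mod 10)] column 1 (C + B ≡ S (mod 10), carry-in 0) doesn't pin S yet; pick S=6 and continue ⇒ S=6.
Step 4. [col 1: C + B ≡ S (mod 10)] column 1: given C=9, S=6, carry-in 0, and digits 1,6,9 already taken and all letters distinct, C+B≡S (mod 10) forces B=7 ⇒ B=7.
Step 5. [col 2: H + K ≡ G (mod 10)] column 2 (H + K ≡ G (mod 10), carry-in 1) doesn't pin H yet; pick H=8 and continue ⇒ H=8.
Step 6. [col 2: H + K ≡ G (mod 10)] column 2 reads H+K+carry(1)=G with H=8, G=1; with digits 1,6,7,8,9 already taken and all letters distinct, the only value for K is 2 ⇒ K=2.
Step 7. [col 3: S + S ≡ P (mod 10)] column 3 reads S+S+carry(1)=P with S=6; with digits 1,2,6,7,8,9 already taken and all letters distinct, the only value for P is 3. So P=3.
Step 8. [col 4: Y + B ≡ K (mod 10)] in column 4 we have Y+B≡K with carry-in 1; given B=7, K=2 and digits 1,2,3,6,7,8,9 already taken and all letters distinct, that pins Y to 4. So Y=4.
Step 9. [col 5: O + H ≡ C (mod 10)] column 5: given H=8, C=9, carry-in 1, and digits 1,2,3,4,6,7,8,9 already taken and all letters distinct, O+H≡C (mod 10) forces O=0 ⇒ O=0.
Step 10. [col 6: S + N ≡ G (mod 10)] in column 6 we have S+N≡G with carry-in 0; given S=6, G=1 and digits 0,1,2,3,4,6,7,8,9 already taken and all letters distinct, that pins N to 5, so N=5.

Answer: B=7, C=9, G=1, H=8, K=2, N=5, O=0, P=3, S=6, Y=4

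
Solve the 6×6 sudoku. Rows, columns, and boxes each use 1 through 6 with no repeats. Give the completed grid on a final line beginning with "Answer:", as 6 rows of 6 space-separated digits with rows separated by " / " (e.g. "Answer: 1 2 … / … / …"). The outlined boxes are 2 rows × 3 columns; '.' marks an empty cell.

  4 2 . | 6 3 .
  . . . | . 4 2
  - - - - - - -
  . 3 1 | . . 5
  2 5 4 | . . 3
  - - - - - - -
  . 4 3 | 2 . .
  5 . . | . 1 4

Step 1. [r3c1∈{6}] r3c1 has the single candidate 6, so r3c1=6.
Step 2. [r2c2∈{1,6}] across col 2, 1 lands solely at r2c2. So r2c2=1.
Step 3. [r2c3∈{5,6}] row 2 places 6 nowhere but r2c3. So r2c3=6.
Step 4. [r5c5∈{5,6}] row 5 places 5 nowhere but r5c5. So r5c5=5.
Step 5. [r2c4∈{5}] nothing but 5 survives at r2c4, so r2c4=5.
Step 6. [r6c3∈{2}] nothing but 2 survives at r6c3. So r6c3=2.
Step 7. [r3c4∈{4}] only 4 remains possible at r3c4, so r3c4=4.
Step 8. [r5c6∈{6}] nothing but 6 survives at r5c6 ⇒ r5c6=6.
Step 9. [r5c1∈{1}] r5c1's peers cover all but 1, so r5c1=1.
Step 10. [r2c1∈{3}] r2c1's peers cover all but 3 ⇒ r2c1=3.
Step 11. [r3c5∈{2}] r3c5 has the single candidate 2, so r3c5=2.
Step 12. [r1c6∈{1}] r1c6 has the single candidate 1, so r1c6=1.
Step 13. [r6c2∈{6}] r6c2 has the single candidate 6 ⇒ r6c2=6.
Step 14. [r1c3∈{5}] r1c3's peers cover all but 5 ⇒ r1c3=5.
Step 15. [r6c4∈{3}] r6c4 has the single candidate 3 ⇒ r6c4=3.
Step 16. [r4c4∈{1}] r4c4's peers cover all but 1 ⇒ r4c4=1.
Step 17. [r4c5∈{6}] only 6 remains possible at r4c5 ⇒ r4c5=6.

Answer: 4 2 5 6 3 1 / 3 1 6 5 4 2 / 6 3 1 4 2 5 / 2 5 4 1 6 3 / 1 4 3 2 5 6 / 5 6 2 3 1 4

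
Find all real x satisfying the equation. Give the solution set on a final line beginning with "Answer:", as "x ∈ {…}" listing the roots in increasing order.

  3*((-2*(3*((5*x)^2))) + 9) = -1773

Step 1. [3*((-2*(3*((5*x)^2))) + 9) = -1773] 3·(inner) — divide through by 3 ⇒ div: (-2*(3*((5*x)^2))) + 9 = -591.
Step 2. [(-2*(3*((5*x)^2))) + 9 = -591] peel the +9: subtract 9 from each side ⇒ sub: -2*(3*((5*x)^2)) = -600.
Step 3. [-2*(3*((5*x)^2)) = -600] leading coefficient -2: divide by -2, so div: 3*((5*x)^2) = 300.
Step 4. [3*((5*x)^2) = 300] 3 out front; divide by 3. So div: (5*x)^2 = 100.
Step 5. [(5*x)^2 = 100] 100 ≥ 0, LHS is (·)² — take ±√, so sqrt: 5*x = 10 or -10.
Step 6. [5*x = 10 or -10] LHS = 5·(…); ÷5 both sides ⇒ div: x = 2 or -2.

Answer: x ∈ {-2, 2}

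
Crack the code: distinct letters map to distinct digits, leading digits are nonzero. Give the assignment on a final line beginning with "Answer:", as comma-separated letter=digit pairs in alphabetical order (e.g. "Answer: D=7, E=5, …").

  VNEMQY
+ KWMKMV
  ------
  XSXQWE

Step 1. [col 1: Y + V ≡ E (mod 10)] several values work for Y in column 1 (Y + V ≡ E (mod 10), carry-in 0); try Y=6 ⇒ Y=6.
Step 2. [col 1: Y + V ≡ E (mod 10)] E=1 is one option consistent with column 1 (Y + V ≡ E (mod 10), carry-in 0) — take it ⇒ E=1.
Step 3. [col 1: Y + V ≡ E (mod 10)] in column 1 we have Y+V≡E with carry-in 0; given Y=6, E=1 and digits 1,6 already taken and all letters distinct, that pins V to 5 ⇒ V=5.
Step 4. [col 2: Q + M ≡ W (mod 10)] column 2 (Q + M ≡ W (mod 10), carry-in 1) doesn't pin Q yet; pick Q=0 and continue, so Q=0.
Step 5. [col 2: Q + M ≡ W (mod 10)] no forcing yet in column 2 (carry-in 1); W=8 is free and consistent — try it. So W=8.
Step 6. [col 2: Q + M ≡ W (mod 10)] from column 2 (Q=0, W=8, carry-in 1, digits 0,1,5,6,8 already taken and all letters distinct): M must equal 7. So M=7.
Step 7. [col 3: M + K ≡ Q (mod 10)] from column 3 (M=7, Q=0, carry-in 0, digits 0,1,5,6,7,8 already taken and all letters distinct): K must equal 3, so K=3.
Step 8. [col 4: E + M ≡ X (mod 10)] in column 4 we have E+M≡X with carry-in 1; given E=1, M=7 and digits 0,1,3,5,6,7,8 already taken and all letters distinct, that pins X to 9. So X=9.
Step 9. [col 5: N + W ≡ S (mod 10)] in column 5 we have N+W≡S with carry-in 0; given W=8 and digits 0,1,3,5,6,7,8,9 already taken and all letters distinct, that pins N to 4, so N=4.
Step 10. [col 5: N + W ≡ S (mod 10)] in column 5 we have N+W≡S with carry-in 0; given N=4, W=8 and digits 0,1,3,4,5,6,7,8,9 already taken and all letters distinct, that pins S to 2 ⇒ S=2.

Answer: E=1, K=3, M=7, N=4, Q=0, S=2, V=5, W=8, X=9, Y=6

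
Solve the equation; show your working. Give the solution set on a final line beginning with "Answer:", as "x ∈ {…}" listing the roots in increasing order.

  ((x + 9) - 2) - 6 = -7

Step 1. [((x + 9) - 2) - 6 = -7] 6 comes off first (add 6) ⇒ sub: (x + 9) - 2 = -1.
Step 2. [(x + 9) - 2 = -1] 2 comes off first (add 2) ⇒ sub: x + 9 = 1.
Step 3. [x + 9 = 1] the outer +9 inverts by subtracting 9 ⇒ sub: x = -8.

Answer: x ∈ {-8}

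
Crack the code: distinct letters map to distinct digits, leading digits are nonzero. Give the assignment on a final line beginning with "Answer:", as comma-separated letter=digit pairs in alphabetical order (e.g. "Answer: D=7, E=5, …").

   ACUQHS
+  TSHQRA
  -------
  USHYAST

Step 1. [U] the sum has 7 digits but both addends have 6; that extra leading digit U is the final carry, namely 1 ⇒ U=1.
Step 2. [col 1: S + A ≡ T (mod 10)] no forcing yet in column 1 (carry-in 0); S=4 is free and consistent — try it, so S=4.
Step 3. [col 1: S + A ≡ T (mod 10)] several values work for T in column 1 (S + A ≡ T (mod 10), carry-in 0); try T=9, so T=9.
Step 4. [col 1: S + A ≡ T (mod 10)] from column 1 (S=4, T=9, carry-in 0, digits 1,4,9 already taken and all letters distinct): A must equal 5 ⇒ A=5.
Step 5. [col 2: H + R ≡ S (mod 10)] several values work for H in column 2 (H + R ≡ S (mod 10), carry-in 0); try H=8, so H=8.
Step 6. [col 2: H + R ≡ S (mod 10)] in column 2 we have H+R≡S with carry-in 0; given H=8, S=4 and digits 1,4,5,8,9 already taken and all letters distinct, that pins R to 6, so R=6.
Step 7. [col 3: Q + Q ≡ A (mod 10)] several values work for Q in column 3 (Q + Q ≡ A (mod 10), carry-in 1); try Q=7. So Q=7.
Step 8. [col 4: U + H ≡ Y (mod 10)] in column 4 we have U+H≡Y with carry-in 1; given U=1, H=8 and digits 1,4,5,6,7,8,9 already taken and all letters distinct, that pins Y to 0, so Y=0.
Step 9. [col 5: C + S ≡ H (mod 10)] from column 5 (S=4, H=8, carry-in 1, digits 0,1,4,5,6,7,8,9 already taken and all letters distinct): C must equal 3. So C=3.

Answer: A=5, C=3, H=8, Q=7, R=6, S=4, T=9, U=1, Y=0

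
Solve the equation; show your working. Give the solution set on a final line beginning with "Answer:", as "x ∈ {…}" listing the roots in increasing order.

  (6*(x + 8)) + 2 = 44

Step 1. [(6*(x + 8)) + 2 = 44] 2 comes off first (subtract 2). So sub: 6*(x + 8) = 42.
Step 2. [6*(x + 8) = 42] divide by the outer 6 ⇒ div: x + 8 = 7.
Step 3. [x + 8 = 7] subtract 8: x sits inside (… + 8) ⇒ sub: x = -1.

Answer: x ∈ {-1}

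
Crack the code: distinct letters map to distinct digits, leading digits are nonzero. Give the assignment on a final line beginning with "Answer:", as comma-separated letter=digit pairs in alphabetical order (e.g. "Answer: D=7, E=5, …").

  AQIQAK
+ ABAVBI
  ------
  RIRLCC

Step 1. [col 1: K + I ≡ C (mod 10)] column 1 (K + I ≡ C (mod 10), carry-in 0) doesn't pin C yet; pick C=8 and continue. So C=8.
Step 2. [col 1: K + I ≡ C (mod 10)] column 1 (K + I ≡ C (mod 10), carry-in 0) doesn't pin K yet; pick K=6 and continue ⇒ K=6.
Step 3. [col 1: K + I ≡ C (mod 10)] from column 1 (K=6, C=8, carry-in 0, digits 6,8 already taken and all letters distinct): I must equal 2 ⇒ I=2.
Step 4. [col 2: A + B ≡ C (mod 10)] A=1 is one option consistent with column 2 (A + B ≡ C (mod 10), carry-in 0) — take it, so A=1.
Step 5. [col 2: A + B ≡ C (mod 10)] in column 2 we have A+B≡C with carry-in 0; given A=1, C=8 and digits 1,2,6,8 already taken and all letters distinct, that pins B to 7, so B=7.
Step 6. [col 3: Q + V ≡ L (mod 10)] several values work for V in column 3 (Q + V ≡ L (mod 10), carry-in 0); try V=4, so V=4.
Step 7. [col 3: Q + V ≡ L (mod 10)] column 3 (Q + V ≡ L (mod 10), carry-in 0) doesn't pin Q yet; pick Q=5 and continue, so Q=5.
Step 8. [col 3: Q + V ≡ L (mod 10)] in column 3 we have Q+V≡L with carry-in 0; given Q=5, V=4 and digits 1,2,4,5,6,7,8 already taken and all letters distinct, that pins L to 9 ⇒ L=9.
Step 9. [col 4: I + A ≡ R (mod 10)] from column 4 (I=2, A=1, carry-in 0, digits 1,2,4,5,6,7,8,9 already taken and all letters distinct): R must equal 3, so R=3.

Answer: A=1, B=7, C=8, I=2, K=6, L=9, Q=5, R=3, V=4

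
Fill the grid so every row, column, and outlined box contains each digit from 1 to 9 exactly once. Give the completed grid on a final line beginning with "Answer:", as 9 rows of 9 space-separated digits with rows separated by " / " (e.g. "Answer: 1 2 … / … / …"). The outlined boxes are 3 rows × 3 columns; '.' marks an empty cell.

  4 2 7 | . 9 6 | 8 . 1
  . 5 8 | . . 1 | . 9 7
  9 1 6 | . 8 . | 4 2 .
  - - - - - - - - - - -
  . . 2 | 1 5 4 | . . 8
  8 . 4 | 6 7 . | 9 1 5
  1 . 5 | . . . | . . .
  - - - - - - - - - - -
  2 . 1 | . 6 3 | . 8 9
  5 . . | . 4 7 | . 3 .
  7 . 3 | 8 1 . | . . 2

Step 1. [r4c2∈{3,6,7,9}] in row 4, 9 fits only at r4c2, so r4c2=9.
Step 2. [r6c7∈{2,3,6,7}] in col 7, 2 fits only at r6c7, so r6c7=2.
Step 3. [r1c4∈{3,5}] 3 has one home in row 1: r1c4 ⇒ r1c4=3.
Step 4. [r8c9∈{6}] only 6 remains possible at r8c9 ⇒ r8c9=6.
Step 5. [r4c1∈{3,6}] in col 1, 6 fits only at r4c1. So r4c1=6.
Step 6. [r9c7∈{5}] only 5 remains possible at r9c7. So r9c7=5.
Step 7. [r4c7∈{3,7}] row 4 places 3 nowhere but r4c7, so r4c7=3.
Step 8. [r6c4∈{9}] r6c4 has the single candidate 9, so r6c4=9.
Step 9. [r6c8∈{4,6,7}] 6 has one home in row 6: r6c8, so r6c8=6.
Step 10. [r7c4∈{5}] r7c4 is down to just 5. So r7c4=5.
Step 11. [r6c2∈{3,7}] 7 has one home in row 6: r6c2. So r6c2=7.
Step 12. [r8c4∈{2}] r8c4 is down to just 2 ⇒ r8c4=2.
Step 13. [r9c8∈{4}] r9c8 is down to just 4 ⇒ r9c8=4.
Step 14. [r2c7∈{6}] r2c7 has the single candidate 6, so r2c7=6.
Step 15. [r9c2∈{6}] r9c2 is down to just 6, so r9c2=6.
Step 16. [r8c2∈{8}] only 8 remains possible at r8c2 ⇒ r8c2=8.
Step 17. [r3c9∈{3}] r3c9 is down to just 3. So r3c9=3.
Step 18. [r7c2∈{4}] r7c2 has the single candidate 4 ⇒ r7c2=4.
Step 19. [r3c6∈{5}] nothing but 5 survives at r3c6. So r3c6=5.
Step 20. [r3c4∈{7}] nothing but 7 survives at r3c4 ⇒ r3c4=7.
Step 21. [r2c5∈{2}] r2c5's peers cover all but 2, so r2c5=2.
Step 22. [r1c8∈{5}] r1c8 is down to just 5. So r1c8=5.
Step 23. [r5c2∈{3}] r5c2 has the single candidate 3, so r5c2=3.
Step 24. [r8c7∈{1}] r8c7's peers cover all but 1. So r8c7=1.
Step 25. [r5c6∈{2}] r5c6 is down to just 2 ⇒ r5c6=2.
Step 26. [r6c5∈{3}] nothing but 3 survives at r6c5 ⇒ r6c5=3.
Step 27. [r6c6∈{8}] r6c6 is down to just 8, so r6c6=8.
Step 28. [r2c1∈{3}] nothing but 3 survives at r2c1 ⇒ r2c1=3.
Step 29. [r9c6∈{9}] r9c6 is down to just 9. So r9c6=9.
Step 30. [r8c3∈{9}] only 9 remains possible at r8c3 ⇒ r8c3=9.
Step 31. [r2c4∈{4}] r2c4 is down to just 4, so r2c4=4.
Step 32. [r7c7∈{7}] r7c7 is down to just 7 ⇒ r7c7=7.
Step 33. [r6c9∈{4}] r6c9 has the single candidate 4 ⇒ r6c9=4.
Step 34. [r4c8∈{7}] nothing but 7 survives at r4c8. So r4c8=7.

Answer: 4 2 7 3 9 6 8 5 1 / 3 5 8 4 2 1 6 9 7 / 9 1 6 7 8 5 4 2 3 / 6 9 2 1 5 4 3 7 8 / 8 3 4 6 7 2 9 1 5 / 1 7 5 9 3 8 2 6 4 / 2 4 1 5 6 3 7 8 9 / 5 8 9 2 4 7 1 3 6 / 7 6 3 8 1 9 5 4 2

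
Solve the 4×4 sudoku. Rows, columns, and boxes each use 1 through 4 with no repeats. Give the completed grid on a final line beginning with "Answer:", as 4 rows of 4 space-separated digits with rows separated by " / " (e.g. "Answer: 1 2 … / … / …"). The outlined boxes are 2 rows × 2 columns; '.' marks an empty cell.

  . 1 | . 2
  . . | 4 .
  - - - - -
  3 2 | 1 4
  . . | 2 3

Step 1. [r1c1∈{4}] r1c1 is down to just 4, so r1c1=4.
Step 2. [r2c4∈{1}] nothing but 1 survives at r2c4. So r2c4=1.
Step 3. [r4c2∈{4}] r4c2 is down to just 4. So r4c2=4.
Step 4. [r1c3∈{3}] r1c3 has the single candidate 3. So r1c3=3.
Step 5. [r4c1∈{1}] nothing but 1 survives at r4c1 ⇒ r4c1=1.
Step 6. [r2c2∈{3}] r2c2's peers cover all but 3. So r2c2=3.
Step 7. [r2c1∈{2}] r2c1 has the single candidate 2. So r2c1=2.

Answer: 4 1 3 2 / 2 3 4 1 / 3 2 1 4 / 1 4 2 3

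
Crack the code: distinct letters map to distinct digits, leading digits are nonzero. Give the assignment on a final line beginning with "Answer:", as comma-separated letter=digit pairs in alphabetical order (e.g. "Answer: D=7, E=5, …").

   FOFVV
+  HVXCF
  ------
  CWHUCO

Step 1. [col 1: V + F ≡ O (mod 10)] several values work for F in column 1 (V + F ≡ O (mod 10), carry-in 0); try F=7. So F=7.
Step 2. [col 1: V + F ≡ O (mod 10)] column 1 (V + F ≡ O (mod 10), carry-in 0) doesn't pin O yet; pick O=6 and continue, so O=6.
Step 3. [col 1: V + F ≡ O (mod 10)] from column 1 (F=7, O=6, carry-in 0, digits 6,7 already taken and all letters distinct): V must equal 9 ⇒ V=9.
Step 4. [col 2: V + C ≡ C (mod 10)] column 2 (V + C ≡ C (mod 10), carry-in 1) doesn't pin C yet; pick C=1 and continue. So C=1.
Step 5. [col 3: F + X ≡ U (mod 10)] column 3 (F + X ≡ U (mod 10), carry-in 1) doesn't pin U yet; pick U=8 and continue, so U=8.
Step 6. [col 3: F + X ≡ U (mod 10)] from column 3 (F=7, U=8, carry-in 1, digits 1,6,7,8,9 already taken and all letters distinct): X must equal 0 ⇒ X=0.
Step 7. [col 4: O + V ≡ H (mod 10)] in column 4 we have O+V≡H with carry-in 0; given O=6, V=9 and digits 0,1,6,7,8,9 already taken and all letters distinct, that pins H to 5 ⇒ H=5.
Step 8. [col 5: F + H ≡ W (mod 10)] in column 5 we have F+H≡W with carry-in 1; given F=7, H=5 and digits 0,1,5,6,7,8,9 already taken and all letters distinct, that pins W to 3 ⇒ W=3.

Answer: C=1, F=7, H=5, O=6, U=8, V=9, W=3, X=0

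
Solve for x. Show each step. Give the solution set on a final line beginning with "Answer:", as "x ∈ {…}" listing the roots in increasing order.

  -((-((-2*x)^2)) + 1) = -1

Step 1. [-((-((-2*x)^2)) + 1) = -1] leading − — multiply by −1. So neg: (-((-2*x)^2)) + 1 = 1.
Step 2. [(-((-2*x)^2)) + 1 = 1] the outer +1 inverts by subtracting 1. So sub: -((-2*x)^2) = 0.
Step 3. [-((-2*x)^2) = 0] LHS negated; negate both sides ⇒ neg: (-2*x)^2 = 0.
Step 4. [(-2*x)^2 = 0] √ both sides: 0 ≥ 0 gives two branches. So sqrt: -2*x = 0.
Step 5. [-2*x = 0] -2 out front; divide by -2. So div: x = 0.

Answer: x ∈ {0}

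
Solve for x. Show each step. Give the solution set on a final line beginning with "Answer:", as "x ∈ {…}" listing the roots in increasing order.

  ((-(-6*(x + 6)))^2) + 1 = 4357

Step 1. [((-(-6*(x + 6)))^2) + 1 = 4357] subtract 1: x sits inside (… + 1). So sub: (-(-6*(x + 6)))^2 = 4356.
Step 2. [(-(-6*(x + 6)))^2 = 4356] LHS squared, RHS 4356 ≥ 0: apply √ (±) ⇒ sqrt: -(-6*(x + 6)) = 66 or -66.
Step 3. [-(-6*(x + 6)) = 66 or -66] flip signs both sides. So neg: -6*(x + 6) = -66 or 66.
Step 4. [-6*(x + 6) = -66 or 66] divide by the outer -6 ⇒ div: x + 6 = 11 or -11.
Step 5. [x + 6 = 11 or -11] peel the +6: subtract 6 from each side ⇒ sub: x = 5 or -17.

Answer: x ∈ {-17, 5}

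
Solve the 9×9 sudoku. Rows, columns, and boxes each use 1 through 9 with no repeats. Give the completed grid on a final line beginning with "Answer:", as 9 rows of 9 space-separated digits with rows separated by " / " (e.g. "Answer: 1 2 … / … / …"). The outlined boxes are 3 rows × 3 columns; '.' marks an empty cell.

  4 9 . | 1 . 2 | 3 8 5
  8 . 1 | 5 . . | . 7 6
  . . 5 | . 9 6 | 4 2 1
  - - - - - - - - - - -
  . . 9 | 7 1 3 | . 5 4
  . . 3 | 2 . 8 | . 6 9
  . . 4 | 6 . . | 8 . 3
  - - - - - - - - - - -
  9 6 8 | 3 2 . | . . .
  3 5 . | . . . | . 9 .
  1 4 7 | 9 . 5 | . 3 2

Step 1. [r5c7∈{1,7}] in box 6, 7 fits only at r5c7. So r5c7=7.
Step 2. [r8c4∈{4,8}] col 4 places 4 nowhere but r8c4. So r8c4=4.
Step 3. [r2c2∈{2,3}] in row 2, 2 fits only at r2c2. So r2c2=2.
Step 4. [r6c1∈{2,5,7}] in row 6, 2 fits only at r6c1, so r6c1=2.
Step 5. [r5c5∈{4,5}] 4 has one home in row 5: r5c5, so r5c5=4.
Step 6. [r8c9∈{7,8}] in col 9, 8 fits only at r8c9 ⇒ r8c9=8.
Step 7. [r9c7∈{6}] r9c7's peers cover all but 6 ⇒ r9c7=6.
Step 8. [r8c7∈{1}] nothing but 1 survives at r8c7. So r8c7=1.
Step 9. [r8c6∈{7}] r8c6 has the single candidate 7. So r8c6=7.
Step 10. [r6c2∈{1,7}] r6c2 is the only open cell in row 6 admitting 7 ⇒ r6c2=7.
Step 11. [r8c5∈{6}] nothing but 6 survives at r8c5, so r8c5=6.
Step 12. [r2c7∈{9}] r2c7's peers cover all but 9, so r2c7=9.
Step 13. [r2c6∈{4}] r2c6 is down to just 4, so r2c6=4.
Step 14. [r5c1∈{5}] nothing but 5 survives at r5c1 ⇒ r5c1=5.
Step 15. [r7c6∈{1}] only 1 remains possible at r7c6, so r7c6=1.
Step 16. [r7c9∈{7}] r7c9 has the single candidate 7 ⇒ r7c9=7.
Step 17. [r6c6∈{9}] nothing but 9 survives at r6c6. So r6c6=9.
Step 18. [r6c5∈{5}] r6c5's peers cover all but 5, so r6c5=5.
Step 19. [r1c5∈{7}] nothing but 7 survives at r1c5. So r1c5=7.
Step 20. [r4c1∈{6}] only 6 remains possible at r4c1, so r4c1=6.
Step 21. [r7c7∈{5}] r7c7 has the single candidate 5. So r7c7=5.
Step 22. [r4c7∈{2}] r4c7 is down to just 2. So r4c7=2.
Step 23. [r7c8∈{4}] r7c8 is down to just 4 ⇒ r7c8=4.
Step 24. [r1c3∈{6}] r1c3 is down to just 6, so r1c3=6.
Step 25. [r5c2∈{1}] r5c2's peers cover all but 1, so r5c2=1.
Step 26. [r3c4∈{8}] r3c4 is down to just 8. So r3c4=8.
Step 27. [r3c2∈{3}] r3c2 is down to just 3 ⇒ r3c2=3.
Step 28. [r2c5∈{3}] only 3 remains possible at r2c5, so r2c5=3.
Step 29. [r8c3∈{2}] r8c3 has the single candidate 2, so r8c3=2.
Step 30. [r9c5∈{8}] r9c5's peers cover all but 8. So r9c5=8.
Step 31. [r4c2∈{8}] nothing but 8 survives at r4c2, so r4c2=8.
Step 32. [r6c8∈{1}] nothing but 1 survives at r6c8, so r6c8=1.
Step 33. [r3c1∈{7}] r3c1's peers cover all but 7. So r3c1=7.

Answer: 4 9 6 1 7 2 3 8 5 / 8 2 1 5 3 4 9 7 6 / 7 3 5 8 9 6 4 2 1 / 6 8 9 7 1 3 2 5 4 / 5 1 3 2 4 8 7 6 9 / 2 7 4 6 5 9 8 1 3 / 9 6 8 3 2 1 5 4 7 / 3 5 2 4 6 7 1 9 8 / 1 4 7 9 8 5 6 3 2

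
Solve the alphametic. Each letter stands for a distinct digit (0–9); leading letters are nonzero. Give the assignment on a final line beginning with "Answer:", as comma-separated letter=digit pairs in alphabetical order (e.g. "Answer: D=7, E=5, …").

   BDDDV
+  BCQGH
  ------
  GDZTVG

Step 1. [col 1: V + H ≡ G (mod 10)] column 1 (V + H ≡ G (mod 10), carry-in 0) doesn't pin G yet; pick G=1 and continue. So G=1.
Step 2. [col 1: V + H ≡ G (mod 10)] several values work for V in column 1 (V + H ≡ G (mod 10), carry-in 0); try V=9. So V=9.
Step 3. [col 1: V + H ≡ G (mod 10)] from column 1 (V=9, G=1, carry-in 0, digits 1,9 already taken and all letters distinct): H must equal 2. So H=2.
Step 4. [col 2: D + G ≡ V (mod 10)] column 2 reads D+G+carry(1)=V with G=1, V=9; with digits 1,2,9 already taken and all letters distinct, the only value for D is 7. So D=7.
Step 5. [col 3: D + Q ≡ T (mod 10)] column 3 (D + Q ≡ T (mod 10), carry-in 0) doesn't pin Q yet; pick Q=3 and continue ⇒ Q=3.
Step 6. [col 3: D + Q ≡ T (mod 10)] in column 3 we have D+Q≡T with carry-in 0; given D=7, Q=3 and digits 1,2,3,7,9 already taken and all letters distinct, that pins T to 0 ⇒ T=0.
Step 7. [col 4: D + C ≡ Z (mod 10)] no forcing yet in column 4 (carry-in 1); Z=4 is free and consistent — try it ⇒ Z=4.
Step 8. [col 4: D + C ≡ Z (mod 10)] column 4 reads D+C+carry(1)=Z with D=7, Z=4; with digits 0,1,2,3,4,7,9 already taken and all letters distinct, the only value for C is 6. So C=6.
Step 9. [col 5: B + B ≡ D (mod 10)] from column 5 (D=7, carry-in 1, digits 0,1,2,3,4,6,7,9 already taken and all letters distinct): B must equal 8, so B=8.

Answer: B=8, C=6, D=7, G=1, H=2, Q=3, T=0, V=9, Z=4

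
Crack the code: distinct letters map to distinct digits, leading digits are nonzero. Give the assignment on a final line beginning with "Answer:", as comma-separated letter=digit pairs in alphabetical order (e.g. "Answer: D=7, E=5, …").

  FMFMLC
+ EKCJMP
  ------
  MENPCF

Step 1. [col 1: C + P ≡ F (mod 10)] column 1 (C + P ≡ F (mod 10), carry-in 0) doesn't pin P yet; pick P=9 and continue. So P=9.
Step 2. [col 1: C + P ≡ F (mod 10)] column 1 (C + P ≡ F (mod 10), carry-in 0) doesn't pin C yet; pick C=6 and continue, so C=6.
Step 3. [col 1: C + P ≡ F (mod 10)] in column 1 we have C+P≡F with carry-in 0; given C=6, P=9 and digits 6,9 already taken and all letters distinct, that pins F to 5. So F=5.
Step 4. [col 2: L + M ≡ C (mod 10)] no forcing yet in column 2 (carry-in 1); M=8 is free and consistent — try it, so M=8.
Step 5. [col 2: L + M ≡ C (mod 10)] in column 2 we have L+M≡C with carry-in 1; given M=8, C=6 and digits 5,6,8,9 already taken and all letters distinct, that pins L to 7, so L=7.
Step 6. [col 3: M + J ≡ P (mod 10)] column 3: given M=8, P=9, carry-in 1, and digits 5,6,7,8,9 already taken and all letters distinct, M+J≡P (mod 10) forces J=0. So J=0.
Step 7. [col 4: F + C ≡ N (mod 10)] column 4 reads F+C+carry(0)=N with F=5, C=6; with digits 0,5,6,7,8,9 already taken and all letters distinct, the only value for N is 1, so N=1.
Step 8. [col 5: M + K ≡ E (mod 10)] K=3 is one option consistent with column 5 (M + K ≡ E (mod 10), carry-in 1) — take it ⇒ K=3.
Step 9. [col 5: M + K ≡ E (mod 10)] in column 5 we have M+K≡E with carry-in 1; given M=8, K=3 and digits 0,1,3,5,6,7,8,9 already taken and all letters distinct, that pins E to 2, so E=2.

Answer: C=6, E=2, F=5, J=0, K=3, L=7, M=8, N=1, P=9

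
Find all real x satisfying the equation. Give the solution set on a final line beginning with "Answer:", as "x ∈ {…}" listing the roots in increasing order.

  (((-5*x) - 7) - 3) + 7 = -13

Step 1. [(((-5*x) - 7) - 3) + 7 = -13] the outer +7 inverts by subtracting 7 ⇒ sub: ((-5*x) - 7) - 3 = -20.
Step 2. [((-5*x) - 7) - 3 = -20] -3 is outermost — add 3 both sides. So sub: (-5*x) - 7 = -17.
Step 3. [(-5*x) - 7 = -17] -7 is outermost — add 7 both sides ⇒ sub: -5*x = -10.
Step 4. [-5*x = -10] -5 out front; divide by -5 ⇒ div: x = 2.

Answer: x ∈ {2}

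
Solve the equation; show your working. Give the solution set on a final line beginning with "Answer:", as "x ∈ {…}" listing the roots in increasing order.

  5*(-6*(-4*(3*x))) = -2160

Step 1. [5*(-6*(-4*(3*x))) = -2160] 5 out front; divide by 5, so div: -6*(-4*(3*x)) = -432.
Step 2. [-6*(-4*(3*x)) = -432] -6 out front; divide by -6, so div: -4*(3*x) = 72.
Step 3. [-4*(3*x) = 72] LHS = -4·(…); ÷-4 both sides, so div: 3*x = -18.
Step 4. [3*x = -18] 3·(inner) — divide through by 3. So div: x = -6.

Answer: x ∈ {-6}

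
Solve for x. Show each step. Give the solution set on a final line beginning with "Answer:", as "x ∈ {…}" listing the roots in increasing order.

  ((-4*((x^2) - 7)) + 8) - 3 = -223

Step 1. [((-4*((x^2) - 7)) + 8) - 3 = -223] peel the -3: add 3 from each side ⇒ sub: (-4*((x^2) - 7)) + 8 = -220.
Step 2. [(-4*((x^2) - 7)) + 8 = -220] peel the +8: subtract 8 from each side. So sub: -4*((x^2) - 7) = -228.
Step 3. [-4*((x^2) - 7) = -228] leading coefficient -4: divide by -4, so div: (x^2) - 7 = 57.
Step 4. [(x^2) - 7 = 57] the outer -7 inverts by adding 7 ⇒ sub: x^2 = 64.
Step 5. [x^2 = 64] 64 ≥ 0, LHS is (·)² — take ±√, so sqrt: x = 8 or -8.

Answer: x ∈ {-8, 8}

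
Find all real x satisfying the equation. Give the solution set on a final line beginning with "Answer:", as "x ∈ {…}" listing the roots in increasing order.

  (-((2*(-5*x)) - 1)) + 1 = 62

Step 1. [(-((2*(-5*x)) - 1)) + 1 = 62] the outer +1 inverts by subtracting 1 ⇒ sub: -((2*(-5*x)) - 1) = 61.
Step 2. [-((2*(-5*x)) - 1) = 61] flip signs both sides ⇒ neg: (2*(-5*x)) - 1 = -61.
Step 3. [(2*(-5*x)) - 1 = -61] the outer -1 inverts by adding 1 ⇒ sub: 2*(-5*x) = -60.
Step 4. [2*(-5*x) = -60] leading coefficient 2: divide by 2, so div: -5*x = -30.
Step 5. [-5*x = -30] -5 out front; divide by -5. So div: x = 6.

Answer: x ∈ {6}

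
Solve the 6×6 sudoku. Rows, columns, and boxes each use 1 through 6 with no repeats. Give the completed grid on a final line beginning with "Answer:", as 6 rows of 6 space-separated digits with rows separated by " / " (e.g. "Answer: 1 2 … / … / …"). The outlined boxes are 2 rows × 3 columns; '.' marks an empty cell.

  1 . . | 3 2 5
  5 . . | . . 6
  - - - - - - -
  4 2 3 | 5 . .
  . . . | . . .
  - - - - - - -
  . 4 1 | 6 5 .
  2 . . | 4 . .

Step 1. [r3c6∈{1}] r3c6 is down to just 1, so r3c6=1.
Step 2. [r6c6∈{3}] only 3 remains possible at r6c6, so r6c6=3.
Step 3. [r2c5∈{1,4}] in box 2, 4 fits only at r2c5. So r2c5=4.
Step 4. [r4c1∈{6}] only 6 remains possible at r4c1, so r4c1=6.
Step 5. [r4c3∈{5}] r4c3 has the single candidate 5, so r4c3=5.
Step 6. [r1c2∈{6}] r1c2 has the single candidate 6. So r1c2=6.
Step 7. [r4c4∈{2}] r4c4's peers cover all but 2 ⇒ r4c4=2.
Step 8. [r3c5∈{6}] r3c5 is down to just 6, so r3c5=6.
Step 9. [r2c2∈{3}] r2c2 is down to just 3, so r2c2=3.
Step 10. [r4c6∈{4}] r4c6 has the single candidate 4 ⇒ r4c6=4.
Step 11. [r5c6∈{2}] r5c6 has the single candidate 2. So r5c6=2.
Step 12. [r4c2∈{1}] r4c2 is down to just 1, so r4c2=1.
Step 13. [r6c2∈{5}] r6c2 is down to just 5, so r6c2=5.
Step 14. [r2c3∈{2}] r2c3's peers cover all but 2 ⇒ r2c3=2.
Step 15. [r6c5∈{1}] r6c5's peers cover all but 1 ⇒ r6c5=1.
Step 16. [r5c1∈{3}] r5c1 has the single candidate 3 ⇒ r5c1=3.
Step 17. [r6c3∈{6}] only 6 remains possible at r6c3. So r6c3=6.
Step 18. [r2c4∈{1}] r2c4 is down to just 1. So r2c4=1.
Step 19. [r1c3∈{4}] r1c3 has the single candidate 4, so r1c3=4.
Step 20. [r4c5∈{3}] r4c5 has the single candidate 3, so r4c5=3.

Answer: 1 6 4 3 2 5 / 5 3 2 1 4 6 / 4 2 3 5 6 1 / 6 1 5 2 3 4 / 3 4 1 6 5 2 / 2 5 6 4 1 3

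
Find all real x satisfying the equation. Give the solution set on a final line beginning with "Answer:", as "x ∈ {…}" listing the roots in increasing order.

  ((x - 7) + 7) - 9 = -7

Step 1. [((x - 7) + 7) - 9 = -7] add 9: x sits inside (… - 9) ⇒ sub: (x - 7) + 7 = 2.
Step 2. [(x - 7) + 7 = 2] 7 comes off first (subtract 7), so sub: x - 7 = -5.
Step 3. [x - 7 = -5] add 7: x sits inside (… - 7), so sub: x = 2.

Answer: x ∈ {2}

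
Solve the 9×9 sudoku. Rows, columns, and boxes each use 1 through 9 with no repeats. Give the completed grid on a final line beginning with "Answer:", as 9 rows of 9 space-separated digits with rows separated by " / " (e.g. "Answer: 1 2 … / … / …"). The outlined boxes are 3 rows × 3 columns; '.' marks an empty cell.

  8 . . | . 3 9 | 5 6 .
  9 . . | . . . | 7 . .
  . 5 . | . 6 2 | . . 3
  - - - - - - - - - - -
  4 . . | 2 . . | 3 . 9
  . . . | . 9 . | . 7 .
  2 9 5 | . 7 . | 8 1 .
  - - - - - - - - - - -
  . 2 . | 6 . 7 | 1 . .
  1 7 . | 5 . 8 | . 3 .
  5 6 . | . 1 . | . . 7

Step 1. [r7c5∈{4}] r7c5's peers cover all but 4. So r7c5=4.
Step 2. [r5c1∈{3,6}] in col 1, 6 fits only at r5c1. So r5c1=6.
Step 3. [r4c3∈{1,7,8}] r4c3 is the only open cell in row 4 admitting 7 ⇒ r4c3=7.
Step 4. [r8c7∈{2,4,6,9}] across col 7, 6 lands solely at r8c7. So r8c7=6.
Step 5. [r9c6∈{3}] nothing but 3 survives at r9c6 ⇒ r9c6=3.
Step 6. [r4c8∈{5}] r4c8 has the single candidate 5. So r4c8=5.
Step 7. [r2c3∈{1,2,3,4,6}] 6 has one home in row 2: r2c3 ⇒ r2c3=6.
Step 8. [r1c4∈{1,4,7}] row 1 places 7 nowhere but r1c4 ⇒ r1c4=7.
Step 9. [r1c3∈{1,2,4}] 2 has one home in col 3: r1c3. So r1c3=2.
Step 10. [r4c5∈{8}] r4c5 has the single candidate 8. So r4c5=8.
Step 11. [r4c2∈{1}] r4c2 has the single candidate 1. So r4c2=1.
Step 12. [r8c3∈{4,9}] in row 8, 9 fits only at r8c3. So r8c3=9.
Step 13. [r8c9∈{2,4}] row 8 places 4 nowhere but r8c9, so r8c9=4.
Step 14. [r7c8∈{8,9}] in row 7, 9 fits only at r7c8. So r7c8=9.
Step 15. [r5c7∈{2,4}] box 6 places 4 nowhere but r5c7 ⇒ r5c7=4.
Step 16. [r5c2∈{3,8}] in col 2, 8 fits only at r5c2 ⇒ r5c2=8.
Step 17. [r6c4∈{3,4}] row 6 places 3 nowhere but r6c4. So r6c4=3.
Step 18. [r5c4∈{1}] r5c4 has the single candidate 1 ⇒ r5c4=1.
Step 19. [r2c6∈{1,4,5}] r2c6 is the only open cell in col 6 admitting 1. So r2c6=1.
Step 20. [r1c2∈{4}] r1c2 has the single candidate 4. So r1c2=4.
Step 21. [r6c9∈{6}] r6c9 is down to just 6, so r6c9=6.
Step 22. [r7c1∈{3}] r7c1 is down to just 3 ⇒ r7c1=3.
Step 23. [r7c3∈{8}] only 8 remains possible at r7c3, so r7c3=8.
Step 24. [r2c9∈{2,8}] r2c9 is the only open cell in col 9 admitting 8, so r2c9=8.
Step 25. [r2c4∈{4}] nothing but 4 survives at r2c4. So r2c4=4.
Step 26. [r9c8∈{2,8}] in row 9, 8 fits only at r9c8, so r9c8=8.
Step 27. [r8c5∈{2}] r8c5's peers cover all but 2. So r8c5=2.
Step 28. [r4c6∈{6}] r4c6 has the single candidate 6. So r4c6=6.
Step 29. [r2c8∈{2}] nothing but 2 survives at r2c8 ⇒ r2c8=2.
Step 30. [r3c4∈{8}] r3c4 has the single candidate 8. So r3c4=8.
Step 31. [r9c3∈{4}] r9c3's peers cover all but 4. So r9c3=4.
Step 32. [r9c7∈{2}] nothing but 2 survives at r9c7, so r9c7=2.
Step 33. [r1c9∈{1}] r1c9 is down to just 1. So r1c9=1.
Step 34. [r9c4∈{9}] r9c4 is down to just 9, so r9c4=9.
Step 35. [r6c6∈{4}] nothing but 4 survives at r6c6 ⇒ r6c6=4.
Step 36. [r3c1∈{7}] r3c1 is down to just 7. So r3c1=7.
Step 37. [r2c5∈{5}] nothing but 5 survives at r2c5 ⇒ r2c5=5.
Step 38. [r3c8∈{4}] r3c8 has the single candidate 4 ⇒ r3c8=4.
Step 39. [r5c3∈{3}] r5c3 has the single candidate 3, so r5c3=3.
Step 40. [r5c9∈{2}] r5c9's peers cover all but 2, so r5c9=2.
Step 41. [r5c6∈{5}] r5c6 has the single candidate 5. So r5c6=5.
Step 42. [r3c3∈{1}] r3c3 is down to just 1 ⇒ r3c3=1.
Step 43. [r7c9∈{5}] r7c9's peers cover all but 5 ⇒ r7c9=5.
Step 44. [r2c2∈{3}] r2c2 has the single candidate 3 ⇒ r2c2=3.
Step 45. [r3c7∈{9}] r3c7 has the single candidate 9. So r3c7=9.

Answer: 8 4 2 7 3 9 5 6 1 / 9 3 6 4 5 1 7 2 8 / 7 5 1 8 6 2 9 4 3 / 4 1 7 2 8 6 3 5 9 / 6 8 3 1 9 5 4 7 2 / 2 9 5 3 7 4 8 1 6 / 3 2 8 6 4 7 1 9 5 / 1 7 9 5 2 8 6 3 4 / 5 6 4 9 1 3 2 8 7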